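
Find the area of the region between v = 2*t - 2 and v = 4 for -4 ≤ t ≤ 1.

On [-4, 1], (2*t - 2) - (4) = 2*t - 6 is ≤ 0 throughout, so the area is a single integral of |2*t - 6|.
∫[-4,1] (2*t - 6) dt = -45; the area of that piece is 45.

45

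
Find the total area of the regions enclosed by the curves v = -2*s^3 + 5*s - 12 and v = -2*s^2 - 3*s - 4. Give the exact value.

Set the curves equal: -2*s^3 + 5*s - 12 = -2*s^2 - 3*s - 4, so -2*s^3 + 2*s^2 + 8*s - 8 = 0, which factors as -2*(s - 2)*(s - 1)*(s + 2) = 0. The curves meet at s = -2, 1, 2.
On [-2, 1], v = -2*s^2 - 3*s - 4 is on top; that piece has area ∫[-2,1] (-(-2*s^3 + 2*s^2 + 8*s - 8)) ds = 45/2.
On [1, 2], v = -2*s^3 + 5*s - 12 is on top; that piece has area ∫[1,2] (-2*s^3 + 2*s^2 + 8*s - 8) ds = 7/6.
Total enclosed area = 45/2 + 7/6 = 71/3.

71/3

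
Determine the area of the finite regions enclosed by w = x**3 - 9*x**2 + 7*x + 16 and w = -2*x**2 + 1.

Set the curves equal: x**3 - 9*x**2 + 7*x + 16 = -2*x**2 + 1, so x**3 - 7*x**2 + 7*x + 15 = 0, which factors as (x - 5)*(x - 3)*(x + 1) = 0. The curves meet at x = -1, 3, 5.
On [-1, 3], w = x**3 - 9*x**2 + 7*x + 16 is on top; that piece has area ∫[-1,3] (x**3 - 7*x**2 + 7*x + 15) dx = 128/3.
On [3, 5], w = -2*x**2 + 1 is on top; that piece has area ∫[3,5] (-(x**3 - 7*x**2 + 7*x + 15)) dx = 20/3.
Total enclosed area = 128/3 + 20/3 = 148/3.

148/3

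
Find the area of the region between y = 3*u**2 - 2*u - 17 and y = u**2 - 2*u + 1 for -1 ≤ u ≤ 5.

248/3

The difference (3*u**2 - 2*u - 17) - (u**2 - 2*u + 1) = 2*u**2 - 18 changes sign at u = 3 inside [-1, 5], so split the integral there.
∫[-1,3] (2*u**2 - 18) du = -160/3; the area of that piece is 160/3.
∫[3,5] (2*u**2 - 18) du = 88/3.
Total area = 160/3 + 88/3 = 248/3.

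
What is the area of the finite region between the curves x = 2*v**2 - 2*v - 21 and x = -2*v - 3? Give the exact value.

Both boundary curves give x as a function of v, so integrate with respect to v. Setting them equal: 2*v**2 - 18 = 0, i.e. 2*(v - 3)*(v + 3) = 0, so they meet at v = -3, 3.
For v in [-3, 3], x = 2*v**2 - 2*v - 21 is on the left; area = ∫[-3,3] (-(2*v**2 - 18)) dv = 72.

72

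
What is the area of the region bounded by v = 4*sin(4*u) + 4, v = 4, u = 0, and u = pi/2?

The difference (4*sin(4*u) + 4) - (4) = 4*sin(4*u) changes sign at u = pi/4 inside [0, pi/2], so split the integral there.
∫[0,pi/4] (4*sin(4*u)) du = 2.
∫[pi/4,pi/2] (4*sin(4*u)) du = -2; the area of that piece is 2.
Total area = 2 + 2 = 4.

4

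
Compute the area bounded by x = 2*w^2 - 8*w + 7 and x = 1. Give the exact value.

Both boundary curves give x as a function of w, so integrate with respect to w. Setting them equal: 2*w^2 - 8*w + 6 = 0, i.e. 2*(w - 3)*(w - 1) = 0, so they meet at w = 1, 3.
For w in [1, 3], x = 2*w^2 - 8*w + 7 is on the left; area = ∫[1,3] (-(2*w^2 - 8*w + 6)) dw = 8/3.

8/3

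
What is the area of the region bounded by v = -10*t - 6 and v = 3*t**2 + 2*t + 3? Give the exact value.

Set the curves equal: -10*t - 6 = 3*t**2 + 2*t + 3, so -3*t**2 - 12*t - 9 = 0, which factors as -3*(t + 1)*(t + 3) = 0. The curves meet at t = -3, -1.
On [-3, -1], v = -10*t - 6 is on top; that piece has area ∫[-3,-1] (-3*t**2 - 12*t - 9) dt = 4.

4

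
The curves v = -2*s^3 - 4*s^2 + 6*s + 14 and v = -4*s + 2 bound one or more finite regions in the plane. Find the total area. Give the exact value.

Set the curves equal: -2*s^3 - 4*s^2 + 6*s + 14 = -4*s + 2, so -2*s^3 - 4*s^2 + 10*s + 12 = 0, which factors as -2*(s - 2)*(s + 1)*(s + 3) = 0. The curves meet at s = -3, -1, 2.
On [-3, -1], v = -4*s + 2 is on top; that piece has area ∫[-3,-1] (-(-2*s^3 - 4*s^2 + 10*s + 12)) ds = 32/3.
On [-1, 2], v = -2*s^3 - 4*s^2 + 6*s + 14 is on top; that piece has area ∫[-1,2] (-2*s^3 - 4*s^2 + 10*s + 12) ds = 63/2.
Total enclosed area = 32/3 + 63/2 = 253/6.

253/6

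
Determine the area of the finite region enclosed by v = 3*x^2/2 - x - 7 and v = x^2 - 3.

18

Set the curves equal: 3*x^2/2 - x - 7 = x^2 - 3, so x^2/2 - x - 4 = 0, which factors as (x - 4)*(x + 2)/2 = 0. The curves meet at x = -2, 4.
On [-2, 4], v = x^2 - 3 is on top; that piece has area ∫[-2,4] (-(x^2/2 - x - 4)) dx = 18.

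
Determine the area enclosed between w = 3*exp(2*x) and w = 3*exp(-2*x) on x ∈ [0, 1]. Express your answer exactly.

On [0, 1], (3*exp(2*x)) - (3*exp(-2*x)) = 3*exp(2*x) - 3*exp(-2*x) is ≥ 0 throughout, so the area is a single integral of |3*exp(2*x) - 3*exp(-2*x)|.
∫[0,1] (3*exp(2*x) - 3*exp(-2*x)) dx = -3 + 3*exp(-2)/2 + 3*exp(2)/2.

-3 + 3*exp(-2)/2 + 3*exp(2)/2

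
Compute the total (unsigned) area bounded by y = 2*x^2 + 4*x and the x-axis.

The curve meets the x-axis where 2*x^2 + 4*x = 0, i.e. 2*x*(x + 2) = 0, at x = -2, 0.
On [-2, 0] the curve lies below the axis; ∫[-2,0] (2*x^2 + 4*x) dx = -8/3, giving area 8/3.

8/3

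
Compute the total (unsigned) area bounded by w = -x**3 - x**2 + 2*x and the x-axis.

37/12

The curve meets the x-axis where -x**3 - x**2 + 2*x = 0, i.e. -x*(x - 1)*(x + 2) = 0, at x = -2, 0, 1.
On [-2, 0] the curve lies below the axis; ∫[-2,0] (-x**3 - x**2 + 2*x) dx = -8/3, giving area 8/3.
On [0, 1] the curve lies above the axis; ∫[0,1] (-x**3 - x**2 + 2*x) dx = 5/12, giving area 5/12.
Total area = 8/3 + 5/12 = 37/12.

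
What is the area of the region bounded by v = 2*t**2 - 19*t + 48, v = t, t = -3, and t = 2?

On [-3, 2], (2*t**2 - 19*t + 48) - (t) = 2*t**2 - 20*t + 48 is ≥ 0 throughout, so the area is a single integral of |2*t**2 - 20*t + 48|.
∫[-3,2] (2*t**2 - 20*t + 48) dt = 940/3.

940/3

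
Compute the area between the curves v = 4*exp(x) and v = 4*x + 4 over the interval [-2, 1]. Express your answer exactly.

On [-2, 1], (4*exp(x)) - (4*x + 4) = -4*x + 4*exp(x) - 4 is ≥ 0 throughout, so the area is a single integral of |-4*x + 4*exp(x) - 4|.
∫[-2,1] (-4*x + 4*exp(x) - 4) dx = -6 - 4*exp(-2) + 4*exp(1).

-6 - 4*exp(-2) + 4*exp(1)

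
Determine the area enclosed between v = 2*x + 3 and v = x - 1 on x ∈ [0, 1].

9/2

On [0, 1], (2*x + 3) - (x - 1) = x + 4 is ≥ 0 throughout, so the area is a single integral of |x + 4|.
∫[0,1] (x + 4) dx = 9/2.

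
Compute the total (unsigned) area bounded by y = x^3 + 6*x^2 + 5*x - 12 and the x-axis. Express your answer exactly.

131/4

The curve meets the x-axis where x^3 + 6*x^2 + 5*x - 12 = 0, i.e. (x - 1)*(x + 3)*(x + 4) = 0, at x = -4, -3, 1.
On [-4, -3] the curve lies above the axis; ∫[-4,-3] (x^3 + 6*x^2 + 5*x - 12) dx = 3/4, giving area 3/4.
On [-3, 1] the curve lies below the axis; ∫[-3,1] (x^3 + 6*x^2 + 5*x - 12) dx = -32, giving area 32.
Total area = 3/4 + 32 = 131/4.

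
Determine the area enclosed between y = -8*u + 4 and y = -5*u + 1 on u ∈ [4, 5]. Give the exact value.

21/2

On [4, 5], (-8*u + 4) - (-5*u + 1) = -3*u + 3 is ≤ 0 throughout, so the area is a single integral of |-3*u + 3|.
∫[4,5] (-3*u + 3) du = -21/2; the area of that piece is 21/2.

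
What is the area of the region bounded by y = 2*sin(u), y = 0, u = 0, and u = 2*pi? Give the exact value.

8

The difference (2*sin(u)) - (0) = 2*sin(u) changes sign at u = pi inside [0, 2*pi], so split the integral there.
∫[0,pi] (2*sin(u)) du = 4.
∫[pi,2*pi] (2*sin(u)) du = -4; the area of that piece is 4.
Total area = 4 + 4 = 8.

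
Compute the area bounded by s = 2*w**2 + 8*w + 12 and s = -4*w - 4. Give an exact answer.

Both boundary curves give s as a function of w, so integrate with respect to w. Setting them equal: 2*w**2 + 12*w + 16 = 0, i.e. 2*(w + 2)*(w + 4) = 0, so they meet at w = -4, -2.
For w in [-4, -2], s = 2*w**2 + 8*w + 12 is on the left; area = ∫[-4,-2] (-(2*w**2 + 12*w + 16)) dw = 8/3.

8/3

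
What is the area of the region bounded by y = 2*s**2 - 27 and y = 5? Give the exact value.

512/3

Set the curves equal: 2*s**2 - 27 = 5, so 2*s**2 - 32 = 0, which factors as 2*(s - 4)*(s + 4) = 0. The curves meet at s = -4, 4.
On [-4, 4], y = 5 is on top; that piece has area ∫[-4,4] (-(2*s**2 - 32)) ds = 512/3.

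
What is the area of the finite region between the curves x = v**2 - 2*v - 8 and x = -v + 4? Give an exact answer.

343/6

Both boundary curves give x as a function of v, so integrate with respect to v. Setting them equal: v**2 - v - 12 = 0, i.e. (v - 4)*(v + 3) = 0, so they meet at v = -3, 4.
For v in [-3, 4], x = v**2 - 2*v - 8 is on the left; area = ∫[-3,4] (-(v**2 - v - 12)) dv = 343/6.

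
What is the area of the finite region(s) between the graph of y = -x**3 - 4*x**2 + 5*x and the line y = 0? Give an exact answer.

443/6

The curve meets the x-axis where -x**3 - 4*x**2 + 5*x = 0, i.e. -x*(x - 1)*(x + 5) = 0, at x = -5, 0, 1.
On [-5, 0] the curve lies below the axis; ∫[-5,0] (-x**3 - 4*x**2 + 5*x) dx = -875/12, giving area 875/12.
On [0, 1] the curve lies above the axis; ∫[0,1] (-x**3 - 4*x**2 + 5*x) dx = 11/12, giving area 11/12.
Total area = 875/12 + 11/12 = 443/6.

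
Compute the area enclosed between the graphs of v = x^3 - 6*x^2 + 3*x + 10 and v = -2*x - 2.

131/4

Set the curves equal: x^3 - 6*x^2 + 3*x + 10 = -2*x - 2, so x^3 - 6*x^2 + 5*x + 12 = 0, which factors as (x - 4)*(x - 3)*(x + 1) = 0. The curves meet at x = -1, 3, 4.
On [-1, 3], v = x^3 - 6*x^2 + 3*x + 10 is on top; that piece has area ∫[-1,3] (x^3 - 6*x^2 + 5*x + 12) dx = 32.
On [3, 4], v = -2*x - 2 is on top; that piece has area ∫[3,4] (-(x^3 - 6*x^2 + 5*x + 12)) dx = 3/4.
Total enclosed area = 32 + 3/4 = 131/4.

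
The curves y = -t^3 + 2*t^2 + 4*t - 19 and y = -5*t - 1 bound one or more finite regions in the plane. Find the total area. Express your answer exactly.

443/6

Set the curves equal: -t^3 + 2*t^2 + 4*t - 19 = -5*t - 1, so -t^3 + 2*t^2 + 9*t - 18 = 0, which factors as -(t - 3)*(t - 2)*(t + 3) = 0. The curves meet at t = -3, 2, 3.
On [-3, 2], y = -5*t - 1 is on top; that piece has area ∫[-3,2] (-(-t^3 + 2*t^2 + 9*t - 18)) dt = 875/12.
On [2, 3], y = -t^3 + 2*t^2 + 4*t - 19 is on top; that piece has area ∫[2,3] (-t^3 + 2*t^2 + 9*t - 18) dt = 11/12.
Total enclosed area = 875/12 + 11/12 = 443/6.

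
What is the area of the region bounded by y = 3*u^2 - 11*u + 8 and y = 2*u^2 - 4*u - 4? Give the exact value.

Set the curves equal: 3*u^2 - 11*u + 8 = 2*u^2 - 4*u - 4, so u^2 - 7*u + 12 = 0, which factors as (u - 4)*(u - 3) = 0. The curves meet at u = 3, 4.
On [3, 4], y = 2*u^2 - 4*u - 4 is on top; that piece has area ∫[3,4] (-(u^2 - 7*u + 12)) du = 1/6.

1/6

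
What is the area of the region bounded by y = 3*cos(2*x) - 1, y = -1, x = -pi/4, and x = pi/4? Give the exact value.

3

On [-pi/4, pi/4], (3*cos(2*x) - 1) - (-1) = 3*cos(2*x) is ≥ 0 throughout, so the area is a single integral of |3*cos(2*x)|.
∫[-pi/4,pi/4] (3*cos(2*x)) dx = 3.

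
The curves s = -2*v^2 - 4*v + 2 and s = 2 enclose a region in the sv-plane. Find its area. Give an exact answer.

8/3

Both boundary curves give s as a function of v, so integrate with respect to v. Setting them equal: -2*v^2 - 4*v = 0, i.e. -2*v*(v + 2) = 0, so they meet at v = -2, 0.
For v in [-2, 0], s = -2*v^2 - 4*v + 2 is on the right; area = ∫[-2,0] (-2*v^2 - 4*v) dv = 8/3.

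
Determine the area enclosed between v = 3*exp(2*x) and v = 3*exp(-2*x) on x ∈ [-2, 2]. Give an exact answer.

-6 + 3*exp(-4) + 3*exp(4)

The difference (3*exp(2*x)) - (3*exp(-2*x)) = 3*exp(2*x) - 3*exp(-2*x) changes sign at x = 0 inside [-2, 2], so split the integral there.
∫[-2,0] (3*exp(2*x) - 3*exp(-2*x)) dx = -3*exp(4)/2 - 3*exp(-4)/2 + 3; the area of that piece is -3 + 3*exp(-4)/2 + 3*exp(4)/2.
∫[0,2] (3*exp(2*x) - 3*exp(-2*x)) dx = -3 + 3*exp(-4)/2 + 3*exp(4)/2.
Total area = (-3 + 3*exp(-4)/2 + 3*exp(4)/2) + (-3 + 3*exp(-4)/2 + 3*exp(4)/2) = -6 + 3*exp(-4) + 3*exp(4).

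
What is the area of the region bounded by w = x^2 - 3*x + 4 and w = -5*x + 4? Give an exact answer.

Set the curves equal: x^2 - 3*x + 4 = -5*x + 4, so x^2 + 2*x = 0, which factors as x*(x + 2) = 0. The curves meet at x = -2, 0.
On [-2, 0], w = -5*x + 4 is on top; that piece has area ∫[-2,0] (-(x^2 + 2*x)) dx = 4/3.

4/3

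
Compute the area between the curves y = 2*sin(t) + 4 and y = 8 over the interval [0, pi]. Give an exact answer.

-4 + 4*pi

On [0, pi], (2*sin(t) + 4) - (8) = 2*sin(t) - 4 is ≤ 0 throughout, so the area is a single integral of |2*sin(t) - 4|.
∫[0,pi] (2*sin(t) - 4) dt = 4 - 4*pi; the area of that piece is -4 + 4*pi.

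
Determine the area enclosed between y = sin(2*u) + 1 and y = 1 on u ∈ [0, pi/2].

On [0, pi/2], (sin(2*u) + 1) - (1) = sin(2*u) is ≥ 0 throughout, so the area is a single integral of |sin(2*u)|.
∫[0,pi/2] (sin(2*u)) du = 1.

1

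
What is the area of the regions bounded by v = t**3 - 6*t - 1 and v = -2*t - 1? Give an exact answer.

8

Set the curves equal: t**3 - 6*t - 1 = -2*t - 1, so t**3 - 4*t = 0, which factors as t*(t - 2)*(t + 2) = 0. The curves meet at t = -2, 0, 2.
On [-2, 0], v = t**3 - 6*t - 1 is on top; that piece has area ∫[-2,0] (t**3 - 4*t) dt = 4.
On [0, 2], v = -2*t - 1 is on top; that piece has area ∫[0,2] (-(t**3 - 4*t)) dt = 4.
Total enclosed area = 4 + 4 = 8.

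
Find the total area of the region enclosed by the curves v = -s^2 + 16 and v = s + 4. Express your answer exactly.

Set the curves equal: -s^2 + 16 = s + 4, so -s^2 - s + 12 = 0, which factors as -(s - 3)*(s + 4) = 0. The curves meet at s = -4, 3.
On [-4, 3], v = -s^2 + 16 is on top; that piece has area ∫[-4,3] (-s^2 - s + 12) ds = 343/6.

343/6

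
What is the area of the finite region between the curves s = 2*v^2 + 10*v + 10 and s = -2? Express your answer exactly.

1/3

Both boundary curves give s as a function of v, so integrate with respect to v. Setting them equal: 2*v^2 + 10*v + 12 = 0, i.e. 2*(v + 2)*(v + 3) = 0, so they meet at v = -3, -2.
For v in [-3, -2], s = 2*v^2 + 10*v + 10 is on the left; area = ∫[-3,-2] (-(2*v^2 + 10*v + 12)) dv = 1/3.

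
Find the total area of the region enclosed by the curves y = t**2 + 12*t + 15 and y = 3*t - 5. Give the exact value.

Set the curves equal: t**2 + 12*t + 15 = 3*t - 5, so t**2 + 9*t + 20 = 0, which factors as (t + 4)*(t + 5) = 0. The curves meet at t = -5, -4.
On [-5, -4], y = 3*t - 5 is on top; that piece has area ∫[-5,-4] (-(t**2 + 9*t + 20)) dt = 1/6.

1/6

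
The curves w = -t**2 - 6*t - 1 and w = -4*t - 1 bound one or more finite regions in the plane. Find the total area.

Set the curves equal: -t**2 - 6*t - 1 = -4*t - 1, so -t**2 - 2*t = 0, which factors as -t*(t + 2) = 0. The curves meet at t = -2, 0.
On [-2, 0], w = -t**2 - 6*t - 1 is on top; that piece has area ∫[-2,0] (-t**2 - 2*t) dt = 4/3.

4/3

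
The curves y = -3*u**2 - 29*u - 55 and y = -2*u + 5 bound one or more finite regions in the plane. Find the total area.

Set the curves equal: -3*u**2 - 29*u - 55 = -2*u + 5, so -3*u**2 - 27*u - 60 = 0, which factors as -3*(u + 4)*(u + 5) = 0. The curves meet at u = -5, -4.
On [-5, -4], y = -3*u**2 - 29*u - 55 is on top; that piece has area ∫[-5,-4] (-3*u**2 - 27*u - 60) du = 1/2.

1/2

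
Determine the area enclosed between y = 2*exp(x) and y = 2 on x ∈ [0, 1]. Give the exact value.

-4 + 2*exp(1)

On [0, 1], (2*exp(x)) - (2) = 2*exp(x) - 2 is ≥ 0 throughout, so the area is a single integral of |2*exp(x) - 2|.
∫[0,1] (2*exp(x) - 2) dx = -4 + 2*exp(1).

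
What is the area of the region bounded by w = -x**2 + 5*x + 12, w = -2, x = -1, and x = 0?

On [-1, 0], (-x**2 + 5*x + 12) - (-2) = -x**2 + 5*x + 14 is ≥ 0 throughout, so the area is a single integral of |-x**2 + 5*x + 14|.
∫[-1,0] (-x**2 + 5*x + 14) dx = 67/6.

67/6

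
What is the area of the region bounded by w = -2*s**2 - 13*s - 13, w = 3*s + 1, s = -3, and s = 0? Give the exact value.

76/3

The difference (-2*s**2 - 13*s - 13) - (3*s + 1) = -2*s**2 - 16*s - 14 changes sign at s = -1 inside [-3, 0], so split the integral there.
∫[-3,-1] (-2*s**2 - 16*s - 14) ds = 56/3.
∫[-1,0] (-2*s**2 - 16*s - 14) ds = -20/3; the area of that piece is 20/3.
Total area = 56/3 + 20/3 = 76/3.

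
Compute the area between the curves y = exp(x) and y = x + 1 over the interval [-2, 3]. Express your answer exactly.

-15/2 - exp(-2) + exp(3)

On [-2, 3], (exp(x)) - (x + 1) = -x + exp(x) - 1 is ≥ 0 throughout, so the area is a single integral of |-x + exp(x) - 1|.
∫[-2,3] (-x + exp(x) - 1) dx = -15/2 - exp(-2) + exp(3).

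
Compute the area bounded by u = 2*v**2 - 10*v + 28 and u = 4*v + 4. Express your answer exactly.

Both boundary curves give u as a function of v, so integrate with respect to v. Setting them equal: 2*v**2 - 14*v + 24 = 0, i.e. 2*(v - 4)*(v - 3) = 0, so they meet at v = 3, 4.
For v in [3, 4], u = 2*v**2 - 10*v + 28 is on the left; area = ∫[3,4] (-(2*v**2 - 14*v + 24)) dv = 1/3.

1/3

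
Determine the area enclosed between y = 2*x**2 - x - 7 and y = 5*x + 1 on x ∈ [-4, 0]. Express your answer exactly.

The difference (2*x**2 - x - 7) - (5*x + 1) = 2*x**2 - 6*x - 8 changes sign at x = -1 inside [-4, 0], so split the integral there.
∫[-4,-1] (2*x**2 - 6*x - 8) dx = 63.
∫[-1,0] (2*x**2 - 6*x - 8) dx = -13/3; the area of that piece is 13/3.
Total area = 63 + 13/3 = 202/3.

202/3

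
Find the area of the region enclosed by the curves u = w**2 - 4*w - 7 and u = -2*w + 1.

Both boundary curves give u as a function of w, so integrate with respect to w. Setting them equal: w**2 - 2*w - 8 = 0, i.e. (w - 4)*(w + 2) = 0, so they meet at w = -2, 4.
For w in [-2, 4], u = w**2 - 4*w - 7 is on the left; area = ∫[-2,4] (-(w**2 - 2*w - 8)) dw = 36.

36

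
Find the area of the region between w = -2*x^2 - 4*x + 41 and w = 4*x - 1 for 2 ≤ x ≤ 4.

20

The difference (-2*x^2 - 4*x + 41) - (4*x - 1) = -2*x^2 - 8*x + 42 changes sign at x = 3 inside [2, 4], so split the integral there.
∫[2,3] (-2*x^2 - 8*x + 42) dx = 28/3.
∫[3,4] (-2*x^2 - 8*x + 42) dx = -32/3; the area of that piece is 32/3.
Total area = 28/3 + 32/3 = 20.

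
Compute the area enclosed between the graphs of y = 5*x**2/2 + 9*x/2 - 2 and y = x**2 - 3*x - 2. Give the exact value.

125/4

Set the curves equal: 5*x**2/2 + 9*x/2 - 2 = x**2 - 3*x - 2, so 3*x**2/2 + 15*x/2 = 0, which factors as 3*x*(x + 5)/2 = 0. The curves meet at x = -5, 0.
On [-5, 0], y = x**2 - 3*x - 2 is on top; that piece has area ∫[-5,0] (-(3*x**2/2 + 15*x/2)) dx = 125/4.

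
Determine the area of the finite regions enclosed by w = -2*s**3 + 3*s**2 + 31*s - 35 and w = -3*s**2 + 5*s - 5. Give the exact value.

256

Set the curves equal: -2*s**3 + 3*s**2 + 31*s - 35 = -3*s**2 + 5*s - 5, so -2*s**3 + 6*s**2 + 26*s - 30 = 0, which factors as -2*(s - 5)*(s - 1)*(s + 3) = 0. The curves meet at s = -3, 1, 5.
On [-3, 1], w = -3*s**2 + 5*s - 5 is on top; that piece has area ∫[-3,1] (-(-2*s**3 + 6*s**2 + 26*s - 30)) ds = 128.
On [1, 5], w = -2*s**3 + 3*s**2 + 31*s - 35 is on top; that piece has area ∫[1,5] (-2*s**3 + 6*s**2 + 26*s - 30) ds = 128.
Total enclosed area = 128 + 128 = 256.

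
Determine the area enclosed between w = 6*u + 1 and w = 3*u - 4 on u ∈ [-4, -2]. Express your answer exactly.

8

On [-4, -2], (6*u + 1) - (3*u - 4) = 3*u + 5 is ≤ 0 throughout, so the area is a single integral of |3*u + 5|.
∫[-4,-2] (3*u + 5) du = -8; the area of that piece is 8.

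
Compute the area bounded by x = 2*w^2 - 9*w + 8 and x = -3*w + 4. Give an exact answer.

1/3

Both boundary curves give x as a function of w, so integrate with respect to w. Setting them equal: 2*w^2 - 6*w + 4 = 0, i.e. 2*(w - 2)*(w - 1) = 0, so they meet at w = 1, 2.
For w in [1, 2], x = 2*w^2 - 9*w + 8 is on the left; area = ∫[1,2] (-(2*w^2 - 6*w + 4)) dw = 1/3.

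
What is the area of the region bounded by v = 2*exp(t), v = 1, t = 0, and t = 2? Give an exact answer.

-4 + 2*exp(2)

On [0, 2], (2*exp(t)) - (1) = 2*exp(t) - 1 is ≥ 0 throughout, so the area is a single integral of |2*exp(t) - 1|.
∫[0,2] (2*exp(t) - 1) dt = -4 + 2*exp(2).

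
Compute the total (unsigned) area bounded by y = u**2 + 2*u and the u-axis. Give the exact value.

The curve meets the u-axis where u**2 + 2*u = 0, i.e. u*(u + 2) = 0, at u = -2, 0.
On [-2, 0] the curve lies below the axis; ∫[-2,0] (u**2 + 2*u) du = -4/3, giving area 4/3.

4/3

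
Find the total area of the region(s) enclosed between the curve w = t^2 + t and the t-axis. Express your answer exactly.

The curve meets the t-axis where t^2 + t = 0, i.e. t*(t + 1) = 0, at t = -1, 0.
On [-1, 0] the curve lies below the axis; ∫[-1,0] (t^2 + t) dt = -1/6, giving area 1/6.

1/6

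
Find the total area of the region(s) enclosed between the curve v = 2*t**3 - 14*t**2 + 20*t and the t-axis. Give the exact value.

The curve meets the t-axis where 2*t**3 - 14*t**2 + 20*t = 0, i.e. 2*t*(t - 5)*(t - 2) = 0, at t = 0, 2, 5.
On [0, 2] the curve lies above the axis; ∫[0,2] (2*t**3 - 14*t**2 + 20*t) dt = 32/3, giving area 32/3.
On [2, 5] the curve lies below the axis; ∫[2,5] (2*t**3 - 14*t**2 + 20*t) dt = -63/2, giving area 63/2.
Total area = 32/3 + 63/2 = 253/6.

253/6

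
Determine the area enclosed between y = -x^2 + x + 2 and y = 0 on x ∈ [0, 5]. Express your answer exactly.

The difference (-x^2 + x + 2) - (0) = -x^2 + x + 2 changes sign at x = 2 inside [0, 5], so split the integral there.
∫[0,2] (-x^2 + x + 2) dx = 10/3.
∫[2,5] (-x^2 + x + 2) dx = -45/2; the area of that piece is 45/2.
Total area = 10/3 + 45/2 = 155/6.

155/6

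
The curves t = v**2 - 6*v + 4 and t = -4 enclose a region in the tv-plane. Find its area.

4/3

Both boundary curves give t as a function of v, so integrate with respect to v. Setting them equal: v**2 - 6*v + 8 = 0, i.e. (v - 4)*(v - 2) = 0, so they meet at v = 2, 4.
For v in [2, 4], t = v**2 - 6*v + 4 is on the left; area = ∫[2,4] (-(v**2 - 6*v + 8)) dv = 4/3.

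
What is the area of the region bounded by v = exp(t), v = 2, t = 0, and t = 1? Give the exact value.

-5 + exp(1) + 4*log(2)

The difference (exp(t)) - (2) = exp(t) - 2 changes sign at t = log(2) inside [0, 1], so split the integral there.
∫[0,log(2)] (exp(t) - 2) dt = 1 - log(4); the area of that piece is -1 + log(4).
∫[log(2),1] (exp(t) - 2) dt = -4 + 2*log(2) + exp(1).
Total area = (-1 + log(4)) + (-4 + 2*log(2) + exp(1)) = -5 + exp(1) + 4*log(2).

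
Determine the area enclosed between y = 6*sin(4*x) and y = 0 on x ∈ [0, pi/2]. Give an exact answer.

6

The difference (6*sin(4*x)) - (0) = 6*sin(4*x) changes sign at x = pi/4 inside [0, pi/2], so split the integral there.
∫[0,pi/4] (6*sin(4*x)) dx = 3.
∫[pi/4,pi/2] (6*sin(4*x)) dx = -3; the area of that piece is 3.
Total area = 3 + 3 = 6.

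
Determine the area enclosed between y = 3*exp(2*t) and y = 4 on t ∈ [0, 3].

The difference (3*exp(2*t)) - (4) = 3*exp(2*t) - 4 changes sign at t = -log(3)/2 + log(2) inside [0, 3], so split the integral there.
∫[0,-log(3)/2 + log(2)] (3*exp(2*t) - 4) dt = log(9/16) + 1/2; the area of that piece is -1/2 + log(16/9).
∫[-log(3)/2 + log(2),3] (3*exp(2*t) - 4) dt = -14 - 2*log(3) + 4*log(2) + 3*exp(6)/2.
Total area = (-1/2 + log(16/9)) + (-14 - 2*log(3) + 4*log(2) + 3*exp(6)/2) = -29/2 - 4*log(3) + 8*log(2) + 3*exp(6)/2.

-29/2 - 4*log(3) + 8*log(2) + 3*exp(6)/2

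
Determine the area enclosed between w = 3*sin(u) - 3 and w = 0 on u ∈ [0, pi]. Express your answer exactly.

-6 + 3*pi

On [0, pi], (3*sin(u) - 3) - (0) = 3*sin(u) - 3 is ≤ 0 throughout, so the area is a single integral of |3*sin(u) - 3|.
∫[0,pi] (3*sin(u) - 3) du = 6 - 3*pi; the area of that piece is -6 + 3*pi.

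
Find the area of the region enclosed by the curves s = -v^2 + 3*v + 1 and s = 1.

Both boundary curves give s as a function of v, so integrate with respect to v. Setting them equal: -v^2 + 3*v = 0, i.e. -v*(v - 3) = 0, so they meet at v = 0, 3.
For v in [0, 3], s = -v^2 + 3*v + 1 is on the right; area = ∫[0,3] (-v^2 + 3*v) dv = 9/2.

9/2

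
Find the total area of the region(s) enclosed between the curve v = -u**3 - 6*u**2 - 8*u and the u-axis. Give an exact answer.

8

The curve meets the u-axis where -u**3 - 6*u**2 - 8*u = 0, i.e. -u*(u + 2)*(u + 4) = 0, at u = -4, -2, 0.
On [-4, -2] the curve lies below the axis; ∫[-4,-2] (-u**3 - 6*u**2 - 8*u) du = -4, giving area 4.
On [-2, 0] the curve lies above the axis; ∫[-2,0] (-u**3 - 6*u**2 - 8*u) du = 4, giving area 4.
Total area = 4 + 4 = 8.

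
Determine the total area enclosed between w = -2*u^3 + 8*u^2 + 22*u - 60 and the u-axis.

The curve meets the u-axis where -2*u^3 + 8*u^2 + 22*u - 60 = 0, i.e. -2*(u - 5)*(u - 2)*(u + 3) = 0, at u = -3, 2, 5.
On [-3, 2] the curve lies below the axis; ∫[-3,2] (-2*u^3 + 8*u^2 + 22*u - 60) du = -1375/6, giving area 1375/6.
On [2, 5] the curve lies above the axis; ∫[2,5] (-2*u^3 + 8*u^2 + 22*u - 60) du = 117/2, giving area 117/2.
Total area = 1375/6 + 117/2 = 863/3.

863/3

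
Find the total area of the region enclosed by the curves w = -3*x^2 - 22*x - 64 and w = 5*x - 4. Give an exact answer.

1/2

Set the curves equal: -3*x^2 - 22*x - 64 = 5*x - 4, so -3*x^2 - 27*x - 60 = 0, which factors as -3*(x + 4)*(x + 5) = 0. The curves meet at x = -5, -4.
On [-5, -4], w = -3*x^2 - 22*x - 64 is on top; that piece has area ∫[-5,-4] (-3*x^2 - 27*x - 60) dx = 1/2.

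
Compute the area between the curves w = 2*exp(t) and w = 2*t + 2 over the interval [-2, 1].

On [-2, 1], (2*exp(t)) - (2*t + 2) = -2*t + 2*exp(t) - 2 is ≥ 0 throughout, so the area is a single integral of |-2*t + 2*exp(t) - 2|.
∫[-2,1] (-2*t + 2*exp(t) - 2) dt = -3 - 2*exp(-2) + 2*exp(1).

-3 - 2*exp(-2) + 2*exp(1)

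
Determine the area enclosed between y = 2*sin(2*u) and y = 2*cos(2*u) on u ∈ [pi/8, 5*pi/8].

On [pi/8, 5*pi/8], (2*sin(2*u)) - (2*cos(2*u)) = 2*sin(2*u) - 2*cos(2*u) is ≥ 0 throughout, so the area is a single integral of |2*sin(2*u) - 2*cos(2*u)|.
∫[pi/8,5*pi/8] (2*sin(2*u) - 2*cos(2*u)) du = 2*sqrt(2).

2*sqrt(2)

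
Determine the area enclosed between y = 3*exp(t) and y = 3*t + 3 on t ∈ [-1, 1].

-6 - 3*exp(-1) + 3*exp(1)

On [-1, 1], (3*exp(t)) - (3*t + 3) = -3*t + 3*exp(t) - 3 is ≥ 0 throughout, so the area is a single integral of |-3*t + 3*exp(t) - 3|.
∫[-1,1] (-3*t + 3*exp(t) - 3) dt = -6 - 3*exp(-1) + 3*exp(1).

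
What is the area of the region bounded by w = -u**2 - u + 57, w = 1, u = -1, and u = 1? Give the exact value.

On [-1, 1], (-u**2 - u + 57) - (1) = -u**2 - u + 56 is ≥ 0 throughout, so the area is a single integral of |-u**2 - u + 56|.
∫[-1,1] (-u**2 - u + 56) du = 334/3.

334/3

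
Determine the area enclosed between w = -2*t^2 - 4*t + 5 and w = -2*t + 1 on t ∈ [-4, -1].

The difference (-2*t^2 - 4*t + 5) - (-2*t + 1) = -2*t^2 - 2*t + 4 changes sign at t = -2 inside [-4, -1], so split the integral there.
∫[-4,-2] (-2*t^2 - 2*t + 4) dt = -52/3; the area of that piece is 52/3.
∫[-2,-1] (-2*t^2 - 2*t + 4) dt = 7/3.
Total area = 52/3 + 7/3 = 59/3.

59/3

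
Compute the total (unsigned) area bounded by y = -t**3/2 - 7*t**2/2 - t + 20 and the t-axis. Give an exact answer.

1741/24

The curve meets the t-axis where -t**3/2 - 7*t**2/2 - t + 20 = 0, i.e. -(t - 2)*(t + 4)*(t + 5)/2 = 0, at t = -5, -4, 2.
On [-5, -4] the curve lies below the axis; ∫[-5,-4] (-t**3/2 - 7*t**2/2 - t + 20) dt = -13/24, giving area 13/24.
On [-4, 2] the curve lies above the axis; ∫[-4,2] (-t**3/2 - 7*t**2/2 - t + 20) dt = 72, giving area 72.
Total area = 13/24 + 72 = 1741/24.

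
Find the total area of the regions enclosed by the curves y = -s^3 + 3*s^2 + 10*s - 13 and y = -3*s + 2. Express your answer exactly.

Set the curves equal: -s^3 + 3*s^2 + 10*s - 13 = -3*s + 2, so -s^3 + 3*s^2 + 13*s - 15 = 0, which factors as -(s - 5)*(s - 1)*(s + 3) = 0. The curves meet at s = -3, 1, 5.
On [-3, 1], y = -3*s + 2 is on top; that piece has area ∫[-3,1] (-(-s^3 + 3*s^2 + 13*s - 15)) ds = 64.
On [1, 5], y = -s^3 + 3*s^2 + 10*s - 13 is on top; that piece has area ∫[1,5] (-s^3 + 3*s^2 + 13*s - 15) ds = 64.
Total enclosed area = 64 + 64 = 128.

128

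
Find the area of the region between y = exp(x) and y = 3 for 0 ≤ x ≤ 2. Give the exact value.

The difference (exp(x)) - (3) = exp(x) - 3 changes sign at x = log(3) inside [0, 2], so split the integral there.
∫[0,log(3)] (exp(x) - 3) dx = 2 - log(27); the area of that piece is -2 + log(27).
∫[log(3),2] (exp(x) - 3) dx = -9 + 3*log(3) + exp(2).
Total area = (-2 + log(27)) + (-9 + 3*log(3) + exp(2)) = -11 + 6*log(3) + exp(2).

-11 + 6*log(3) + exp(2)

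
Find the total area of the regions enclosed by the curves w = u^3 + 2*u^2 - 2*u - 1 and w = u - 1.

71/6

Set the curves equal: u^3 + 2*u^2 - 2*u - 1 = u - 1, so u^3 + 2*u^2 - 3*u = 0, which factors as u*(u - 1)*(u + 3) = 0. The curves meet at u = -3, 0, 1.
On [-3, 0], w = u^3 + 2*u^2 - 2*u - 1 is on top; that piece has area ∫[-3,0] (u^3 + 2*u^2 - 3*u) du = 45/4.
On [0, 1], w = u - 1 is on top; that piece has area ∫[0,1] (-(u^3 + 2*u^2 - 3*u)) du = 7/12.
Total enclosed area = 45/4 + 7/12 = 71/6.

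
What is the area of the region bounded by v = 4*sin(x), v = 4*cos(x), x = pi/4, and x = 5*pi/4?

On [pi/4, 5*pi/4], (4*sin(x)) - (4*cos(x)) = 4*sin(x) - 4*cos(x) is ≥ 0 throughout, so the area is a single integral of |4*sin(x) - 4*cos(x)|.
∫[pi/4,5*pi/4] (4*sin(x) - 4*cos(x)) dx = 8*sqrt(2).

8*sqrt(2)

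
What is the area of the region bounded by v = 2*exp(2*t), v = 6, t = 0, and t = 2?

The difference (2*exp(2*t)) - (6) = 2*exp(2*t) - 6 changes sign at t = log(3)/2 inside [0, 2], so split the integral there.
∫[0,log(3)/2] (2*exp(2*t) - 6) dt = 2 - log(27); the area of that piece is -2 + log(27).
∫[log(3)/2,2] (2*exp(2*t) - 6) dt = -15 + 3*log(3) + exp(4).
Total area = (-2 + log(27)) + (-15 + 3*log(3) + exp(4)) = -17 + 6*log(3) + exp(4).

-17 + 6*log(3) + exp(4)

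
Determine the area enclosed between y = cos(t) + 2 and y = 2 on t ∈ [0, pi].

2

The difference (cos(t) + 2) - (2) = cos(t) changes sign at t = pi/2 inside [0, pi], so split the integral there.
∫[0,pi/2] (cos(t)) dt = 1.
∫[pi/2,pi] (cos(t)) dt = -1; the area of that piece is 1.
Total area = 1 + 1 = 2.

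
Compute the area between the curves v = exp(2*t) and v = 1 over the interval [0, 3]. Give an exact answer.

On [0, 3], (exp(2*t)) - (1) = exp(2*t) - 1 is ≥ 0 throughout, so the area is a single integral of |exp(2*t) - 1|.
∫[0,3] (exp(2*t) - 1) dt = -7/2 + exp(6)/2.

-7/2 + exp(6)/2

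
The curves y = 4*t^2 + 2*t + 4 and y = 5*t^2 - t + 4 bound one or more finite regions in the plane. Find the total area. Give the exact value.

9/2

Set the curves equal: 4*t^2 + 2*t + 4 = 5*t^2 - t + 4, so -t^2 + 3*t = 0, which factors as -t*(t - 3) = 0. The curves meet at t = 0, 3.
On [0, 3], y = 4*t^2 + 2*t + 4 is on top; that piece has area ∫[0,3] (-t^2 + 3*t) dt = 9/2.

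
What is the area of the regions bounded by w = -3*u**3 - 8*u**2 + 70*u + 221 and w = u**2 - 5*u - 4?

Set the curves equal: -3*u**3 - 8*u**2 + 70*u + 221 = u**2 - 5*u - 4, so -3*u**3 - 9*u**2 + 75*u + 225 = 0, which factors as -3*(u - 5)*(u + 3)*(u + 5) = 0. The curves meet at u = -5, -3, 5.
On [-5, -3], w = u**2 - 5*u - 4 is on top; that piece has area ∫[-5,-3] (-(-3*u**3 - 9*u**2 + 75*u + 225)) du = 36.
On [-3, 5], w = -3*u**3 - 8*u**2 + 70*u + 221 is on top; that piece has area ∫[-3,5] (-3*u**3 - 9*u**2 + 75*u + 225) du = 1536.
Total enclosed area = 36 + 1536 = 1572.

1572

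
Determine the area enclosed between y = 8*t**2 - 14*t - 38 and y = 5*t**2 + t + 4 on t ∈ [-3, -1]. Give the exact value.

The difference (8*t**2 - 14*t - 38) - (5*t**2 + t + 4) = 3*t**2 - 15*t - 42 changes sign at t = -2 inside [-3, -1], so split the integral there.
∫[-3,-2] (3*t**2 - 15*t - 42) dt = 29/2.
∫[-2,-1] (3*t**2 - 15*t - 42) dt = -25/2; the area of that piece is 25/2.
Total area = 29/2 + 25/2 = 27.

27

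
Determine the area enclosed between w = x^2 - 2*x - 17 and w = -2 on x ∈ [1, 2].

On [1, 2], (x^2 - 2*x - 17) - (-2) = x^2 - 2*x - 15 is ≤ 0 throughout, so the area is a single integral of |x^2 - 2*x - 15|.
∫[1,2] (x^2 - 2*x - 15) dx = -47/3; the area of that piece is 47/3.

47/3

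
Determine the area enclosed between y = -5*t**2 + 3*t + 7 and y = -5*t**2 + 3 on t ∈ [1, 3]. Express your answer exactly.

20

On [1, 3], (-5*t**2 + 3*t + 7) - (-5*t**2 + 3) = 3*t + 4 is ≥ 0 throughout, so the area is a single integral of |3*t + 4|.
∫[1,3] (3*t + 4) dt = 20.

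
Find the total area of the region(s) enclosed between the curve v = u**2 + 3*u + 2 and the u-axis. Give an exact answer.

The curve meets the u-axis where u**2 + 3*u + 2 = 0, i.e. (u + 1)*(u + 2) = 0, at u = -2, -1.
On [-2, -1] the curve lies below the axis; ∫[-2,-1] (u**2 + 3*u + 2) du = -1/6, giving area 1/6.

1/6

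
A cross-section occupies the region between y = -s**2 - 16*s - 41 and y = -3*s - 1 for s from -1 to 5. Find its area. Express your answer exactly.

438

On [-1, 5], (-s**2 - 16*s - 41) - (-3*s - 1) = -s**2 - 13*s - 40 is ≤ 0 throughout, so the area is a single integral of |-s**2 - 13*s - 40|.
∫[-1,5] (-s**2 - 13*s - 40) ds = -438; the area of that piece is 438.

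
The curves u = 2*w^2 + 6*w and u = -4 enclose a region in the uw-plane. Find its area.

Both boundary curves give u as a function of w, so integrate with respect to w. Setting them equal: 2*w^2 + 6*w + 4 = 0, i.e. 2*(w + 1)*(w + 2) = 0, so they meet at w = -2, -1.
For w in [-2, -1], u = 2*w^2 + 6*w is on the left; area = ∫[-2,-1] (-(2*w^2 + 6*w + 4)) dw = 1/3.

1/3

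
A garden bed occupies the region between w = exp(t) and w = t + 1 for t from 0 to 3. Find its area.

-17/2 + exp(3)

On [0, 3], (exp(t)) - (t + 1) = -t + exp(t) - 1 is ≥ 0 throughout, so the area is a single integral of |-t + exp(t) - 1|.
∫[0,3] (-t + exp(t) - 1) dt = -17/2 + exp(3).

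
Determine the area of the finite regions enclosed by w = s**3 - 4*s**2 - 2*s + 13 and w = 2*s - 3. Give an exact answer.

148/3

Set the curves equal: s**3 - 4*s**2 - 2*s + 13 = 2*s - 3, so s**3 - 4*s**2 - 4*s + 16 = 0, which factors as (s - 4)*(s - 2)*(s + 2) = 0. The curves meet at s = -2, 2, 4.
On [-2, 2], w = s**3 - 4*s**2 - 2*s + 13 is on top; that piece has area ∫[-2,2] (s**3 - 4*s**2 - 4*s + 16) ds = 128/3.
On [2, 4], w = 2*s - 3 is on top; that piece has area ∫[2,4] (-(s**3 - 4*s**2 - 4*s + 16)) ds = 20/3.
Total enclosed area = 128/3 + 20/3 = 148/3.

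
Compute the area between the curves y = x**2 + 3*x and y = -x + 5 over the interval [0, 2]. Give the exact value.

The difference (x**2 + 3*x) - (-x + 5) = x**2 + 4*x - 5 changes sign at x = 1 inside [0, 2], so split the integral there.
∫[0,1] (x**2 + 4*x - 5) dx = -8/3; the area of that piece is 8/3.
∫[1,2] (x**2 + 4*x - 5) dx = 10/3.
Total area = 8/3 + 10/3 = 6.

6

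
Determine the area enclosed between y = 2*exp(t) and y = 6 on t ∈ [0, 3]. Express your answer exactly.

-28 + 12*log(3) + 2*exp(3)

The difference (2*exp(t)) - (6) = 2*exp(t) - 6 changes sign at t = log(3) inside [0, 3], so split the integral there.
∫[0,log(3)] (2*exp(t) - 6) dt = 4 - log(729); the area of that piece is -4 + log(729).
∫[log(3),3] (2*exp(t) - 6) dt = -24 + 6*log(3) + 2*exp(3).
Total area = (-4 + log(729)) + (-24 + 6*log(3) + 2*exp(3)) = -28 + 12*log(3) + 2*exp(3).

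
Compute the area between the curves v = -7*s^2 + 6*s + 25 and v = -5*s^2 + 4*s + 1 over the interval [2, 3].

49/3

On [2, 3], (-7*s^2 + 6*s + 25) - (-5*s^2 + 4*s + 1) = -2*s^2 + 2*s + 24 is ≥ 0 throughout, so the area is a single integral of |-2*s^2 + 2*s + 24|.
∫[2,3] (-2*s^2 + 2*s + 24) ds = 49/3.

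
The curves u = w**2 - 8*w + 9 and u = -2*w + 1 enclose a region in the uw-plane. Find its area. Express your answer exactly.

Both boundary curves give u as a function of w, so integrate with respect to w. Setting them equal: w**2 - 6*w + 8 = 0, i.e. (w - 4)*(w - 2) = 0, so they meet at w = 2, 4.
For w in [2, 4], u = w**2 - 8*w + 9 is on the left; area = ∫[2,4] (-(w**2 - 6*w + 8)) dw = 4/3.

4/3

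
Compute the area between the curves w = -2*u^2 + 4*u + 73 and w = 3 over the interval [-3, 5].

On [-3, 5], (-2*u^2 + 4*u + 73) - (3) = -2*u^2 + 4*u + 70 is ≥ 0 throughout, so the area is a single integral of |-2*u^2 + 4*u + 70|.
∫[-3,5] (-2*u^2 + 4*u + 70) du = 1472/3.

1472/3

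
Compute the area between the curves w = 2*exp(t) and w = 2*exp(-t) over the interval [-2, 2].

The difference (2*exp(t)) - (2*exp(-t)) = 2*exp(t) - 2*exp(-t) changes sign at t = 0 inside [-2, 2], so split the integral there.
∫[-2,0] (2*exp(t) - 2*exp(-t)) dt = -2*exp(2) - 2*exp(-2) + 4; the area of that piece is -4 + 2*exp(-2) + 2*exp(2).
∫[0,2] (2*exp(t) - 2*exp(-t)) dt = -4 + 2*exp(-2) + 2*exp(2).
Total area = (-4 + 2*exp(-2) + 2*exp(2)) + (-4 + 2*exp(-2) + 2*exp(2)) = -8 + 4*exp(-2) + 4*exp(2).

-8 + 4*exp(-2) + 4*exp(2)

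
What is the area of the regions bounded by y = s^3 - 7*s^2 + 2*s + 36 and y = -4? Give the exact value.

1741/12

Set the curves equal: s^3 - 7*s^2 + 2*s + 36 = -4, so s^3 - 7*s^2 + 2*s + 40 = 0, which factors as (s - 5)*(s - 4)*(s + 2) = 0. The curves meet at s = -2, 4, 5.
On [-2, 4], y = s^3 - 7*s^2 + 2*s + 36 is on top; that piece has area ∫[-2,4] (s^3 - 7*s^2 + 2*s + 40) ds = 144.
On [4, 5], y = -4 is on top; that piece has area ∫[4,5] (-(s^3 - 7*s^2 + 2*s + 40)) ds = 13/12.
Total enclosed area = 144 + 13/12 = 1741/12.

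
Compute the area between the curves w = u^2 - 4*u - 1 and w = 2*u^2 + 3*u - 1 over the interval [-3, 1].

The difference (u^2 - 4*u - 1) - (2*u^2 + 3*u - 1) = -u^2 - 7*u changes sign at u = 0 inside [-3, 1], so split the integral there.
∫[-3,0] (-u^2 - 7*u) du = 45/2.
∫[0,1] (-u^2 - 7*u) du = -23/6; the area of that piece is 23/6.
Total area = 45/2 + 23/6 = 79/3.

79/3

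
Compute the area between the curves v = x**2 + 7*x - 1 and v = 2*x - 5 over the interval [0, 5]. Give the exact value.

On [0, 5], (x**2 + 7*x - 1) - (2*x - 5) = x**2 + 5*x + 4 is ≥ 0 throughout, so the area is a single integral of |x**2 + 5*x + 4|.
∫[0,5] (x**2 + 5*x + 4) dx = 745/6.

745/6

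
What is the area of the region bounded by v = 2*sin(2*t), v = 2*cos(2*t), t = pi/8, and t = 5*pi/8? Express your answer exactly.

On [pi/8, 5*pi/8], (2*sin(2*t)) - (2*cos(2*t)) = 2*sin(2*t) - 2*cos(2*t) is ≥ 0 throughout, so the area is a single integral of |2*sin(2*t) - 2*cos(2*t)|.
∫[pi/8,5*pi/8] (2*sin(2*t) - 2*cos(2*t)) dt = 2*sqrt(2).

2*sqrt(2)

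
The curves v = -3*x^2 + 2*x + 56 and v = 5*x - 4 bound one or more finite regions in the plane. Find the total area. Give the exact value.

Set the curves equal: -3*x^2 + 2*x + 56 = 5*x - 4, so -3*x^2 - 3*x + 60 = 0, which factors as -3*(x - 4)*(x + 5) = 0. The curves meet at x = -5, 4.
On [-5, 4], v = -3*x^2 + 2*x + 56 is on top; that piece has area ∫[-5,4] (-3*x^2 - 3*x + 60) dx = 729/2.

729/2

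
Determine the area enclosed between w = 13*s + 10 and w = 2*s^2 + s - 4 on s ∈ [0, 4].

328/3

On [0, 4], (13*s + 10) - (2*s^2 + s - 4) = -2*s^2 + 12*s + 14 is ≥ 0 throughout, so the area is a single integral of |-2*s^2 + 12*s + 14|.
∫[0,4] (-2*s^2 + 12*s + 14) ds = 328/3.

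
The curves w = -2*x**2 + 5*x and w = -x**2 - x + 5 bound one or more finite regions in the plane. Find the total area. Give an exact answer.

32/3

Set the curves equal: -2*x**2 + 5*x = -x**2 - x + 5, so -x**2 + 6*x - 5 = 0, which factors as -(x - 5)*(x - 1) = 0. The curves meet at x = 1, 5.
On [1, 5], w = -2*x**2 + 5*x is on top; that piece has area ∫[1,5] (-x**2 + 6*x - 5) dx = 32/3.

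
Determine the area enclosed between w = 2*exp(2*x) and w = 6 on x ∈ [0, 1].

The difference (2*exp(2*x)) - (6) = 2*exp(2*x) - 6 changes sign at x = log(3)/2 inside [0, 1], so split the integral there.
∫[0,log(3)/2] (2*exp(2*x) - 6) dx = 2 - log(27); the area of that piece is -2 + log(27).
∫[log(3)/2,1] (2*exp(2*x) - 6) dx = -9 + 3*log(3) + exp(2).
Total area = (-2 + log(27)) + (-9 + 3*log(3) + exp(2)) = -11 + 6*log(3) + exp(2).

-11 + 6*log(3) + exp(2)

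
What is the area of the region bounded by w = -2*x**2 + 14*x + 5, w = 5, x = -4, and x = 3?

The difference (-2*x**2 + 14*x + 5) - (5) = -2*x**2 + 14*x changes sign at x = 0 inside [-4, 3], so split the integral there.
∫[-4,0] (-2*x**2 + 14*x) dx = -464/3; the area of that piece is 464/3.
∫[0,3] (-2*x**2 + 14*x) dx = 45.
Total area = 464/3 + 45 = 599/3.

599/3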